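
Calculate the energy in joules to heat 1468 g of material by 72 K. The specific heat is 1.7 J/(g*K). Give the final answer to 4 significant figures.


Q = m * cp * dT
Q = 1468 * 1.7 * 72
Q = 179700 J


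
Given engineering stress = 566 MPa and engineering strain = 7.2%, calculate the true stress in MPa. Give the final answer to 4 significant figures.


sigma_true = sigma_eng * (1 + epsilon_eng)
sigma_true = 566 * (1 + 0.072)
sigma_true = 606.8 MPa


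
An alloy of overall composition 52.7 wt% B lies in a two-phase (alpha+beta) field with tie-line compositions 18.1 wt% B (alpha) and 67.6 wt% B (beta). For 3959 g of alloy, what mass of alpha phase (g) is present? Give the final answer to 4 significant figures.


f_alpha = (C_beta - C0) / (C_beta - C_alpha)
f_alpha = (67.6 - 52.7) / (67.6 - 18.1) = 0.30101
m_alpha = f_alpha * m_total = 0.30101 * 3959 = 1192 g


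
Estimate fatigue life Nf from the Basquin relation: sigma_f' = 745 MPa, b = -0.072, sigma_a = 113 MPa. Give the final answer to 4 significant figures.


sigma_a = sigma_f' * (2*Nf)^b
2*Nf = (sigma_a / sigma_f')^(1/b)
2*Nf = (113 / 745)^(1/-0.072)
2*Nf = 2.37728e+11
Nf = 1.189e+11 cycles


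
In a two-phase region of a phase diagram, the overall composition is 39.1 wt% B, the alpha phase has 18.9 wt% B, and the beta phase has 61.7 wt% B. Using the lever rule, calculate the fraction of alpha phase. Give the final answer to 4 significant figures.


f_alpha = (C_beta - C0) / (C_beta - C_alpha)
f_alpha = (61.7 - 39.1) / (61.7 - 18.9)
f_alpha = 0.528


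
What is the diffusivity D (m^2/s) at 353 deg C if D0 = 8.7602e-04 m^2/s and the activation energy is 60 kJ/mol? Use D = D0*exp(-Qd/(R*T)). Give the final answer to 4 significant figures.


D = D0 * exp(-Qd / (R*T))
T = 626.15 K
D = 8.7602e-04 * exp(-60e3 / (8.314 * 626.15))
D = 8.65e-09 m^2/s


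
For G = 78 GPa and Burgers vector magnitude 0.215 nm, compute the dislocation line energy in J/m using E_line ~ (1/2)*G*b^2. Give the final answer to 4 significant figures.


E = G*b^2/2
b = 0.215 nm = 2.15e-10 m
G = 78 GPa = 7.8e+10 Pa
E = 0.5 * 7.8e+10 * (2.15e-10)^2
E = 1.803e-09 J/m


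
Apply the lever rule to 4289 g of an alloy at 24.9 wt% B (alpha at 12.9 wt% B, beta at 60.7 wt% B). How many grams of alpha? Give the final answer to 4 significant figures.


f_alpha = (C_beta - C0) / (C_beta - C_alpha)
f_alpha = (60.7 - 24.9) / (60.7 - 12.9) = 0.748954
m_alpha = f_alpha * m_total = 0.748954 * 4289 = 3212 g


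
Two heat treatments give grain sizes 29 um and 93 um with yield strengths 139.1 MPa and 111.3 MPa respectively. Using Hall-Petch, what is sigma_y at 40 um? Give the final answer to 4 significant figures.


sigma_y = sigma0 + k / sqrt(d)
1/sqrt(d1) = 1/sqrt(2.9e-05) = 185.695;  1/sqrt(d2) = 103.695
k = (sigma1 - sigma2) / (1/sqrt(d1) - 1/sqrt(d2)) = (139.1 - 111.3) / (185.695 - 103.695) = 0.339024 MPa*m^0.5
sigma0 = sigma1 - k/sqrt(d1) = 139.1 - 0.339024*185.695 = 76.1449 MPa
sigma_y(d3) = 76.1449 + 0.339024 / sqrt(4e-05) = 129.7 MPa


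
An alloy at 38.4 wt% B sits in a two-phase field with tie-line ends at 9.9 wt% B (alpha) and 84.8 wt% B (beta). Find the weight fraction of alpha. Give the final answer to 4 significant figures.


f_alpha = (C_beta - C0) / (C_beta - C_alpha)
f_alpha = (84.8 - 38.4) / (84.8 - 9.9)
f_alpha = 0.6195


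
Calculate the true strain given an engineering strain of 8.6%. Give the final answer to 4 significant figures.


epsilon_true = ln(1 + epsilon_eng)
epsilon_true = ln(1 + 0.086)
epsilon_true = 0.0825


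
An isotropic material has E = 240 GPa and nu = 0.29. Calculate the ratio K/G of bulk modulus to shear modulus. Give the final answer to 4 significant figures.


G = E / (2*(1+nu))
G = 240 / (2*(1+0.29)) = 93.0233 GPa
K = E / (3*(1-2*nu))
K = 240 / (3*(1-2*0.29)) = 190.476 GPa
K/G = 190.476 / 93.0233 = 2.048


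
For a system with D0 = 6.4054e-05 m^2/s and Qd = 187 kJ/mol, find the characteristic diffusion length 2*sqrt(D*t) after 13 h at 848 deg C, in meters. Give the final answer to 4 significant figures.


Step 1: D = D0 * exp(-Qd/(R*T))
T = 1121.15 K
D = 6.4054e-05 * exp(-187e3 / (8.314 * 1121.15)) = 1.24125e-13 m^2/s
Step 2: L = 2*sqrt(D*t)
t = 13 h = 46800 s
L = 2*sqrt(1.24125e-13 * 46800) = 1.524e-04 m


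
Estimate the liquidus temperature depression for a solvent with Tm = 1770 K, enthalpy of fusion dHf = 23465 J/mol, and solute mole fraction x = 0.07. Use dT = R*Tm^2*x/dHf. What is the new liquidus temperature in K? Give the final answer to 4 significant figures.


dT = R*Tm^2*x / dHf
dT = 8.314 * 1770^2 * 0.07 / 23465
dT = 77.7023 K
T_new = 1770 - 77.7023 = 1692 K


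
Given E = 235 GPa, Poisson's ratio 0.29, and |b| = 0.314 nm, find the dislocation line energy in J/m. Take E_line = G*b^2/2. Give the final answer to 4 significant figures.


Step 1: G = E / (2*(1+nu))
G = 235 / (2*(1+0.29)) = 91.0853 GPa = 9.10853e+10 Pa
Step 2: E_line = G*b^2/2
b = 0.314 nm = 3.14e-10 m
E_line = 0.5 * 9.10853e+10 * (3.14e-10)^2 = 4.49e-09 J/m


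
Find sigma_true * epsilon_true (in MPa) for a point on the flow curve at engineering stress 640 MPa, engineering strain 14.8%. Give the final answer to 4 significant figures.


sigma_true = sigma_eng * (1 + epsilon_eng)
sigma_true = 640 * (1 + 0.148) = 734.72 MPa
epsilon_true = ln(1 + epsilon_eng)
epsilon_true = ln(1 + 0.148) = 0.138021
sigma_true * epsilon_true = 734.72 * 0.138021 = 101.4 MPa


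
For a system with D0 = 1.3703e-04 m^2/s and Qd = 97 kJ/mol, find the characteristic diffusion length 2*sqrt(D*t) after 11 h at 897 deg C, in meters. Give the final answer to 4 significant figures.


Step 1: D = D0 * exp(-Qd/(R*T))
T = 1170.15 K
D = 1.3703e-04 * exp(-97e3 / (8.314 * 1170.15)) = 6.40693e-09 m^2/s
Step 2: L = 2*sqrt(D*t)
t = 11 h = 39600 s
L = 2*sqrt(6.40693e-09 * 39600) = 0.03186 m


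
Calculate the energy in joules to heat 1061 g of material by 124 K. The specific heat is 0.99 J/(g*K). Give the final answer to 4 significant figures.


Q = m * cp * dT
Q = 1061 * 0.99 * 124
Q = 130200 J


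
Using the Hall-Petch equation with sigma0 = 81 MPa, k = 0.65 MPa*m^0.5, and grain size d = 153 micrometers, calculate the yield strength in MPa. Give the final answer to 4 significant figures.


sigma_y = sigma0 + k / sqrt(d)
d = 153 um = 1.53e-04 m
sigma_y = 81 + 0.65 / sqrt(1.53e-04)
sigma_y = 133.5 MPa


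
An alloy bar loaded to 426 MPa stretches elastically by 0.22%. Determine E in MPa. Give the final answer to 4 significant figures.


E = sigma / epsilon
epsilon = 0.22% = 2.2e-03
E = 426 / 2.2e-03
E = 193600 MPa


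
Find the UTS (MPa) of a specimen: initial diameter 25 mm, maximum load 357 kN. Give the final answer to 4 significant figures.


A0 = pi*(d/2)^2 = pi*(25/2)^2 = 490.874 mm^2
UTS = F_max / A0 = 357*1000 / 490.874
UTS = 727.3 MPa


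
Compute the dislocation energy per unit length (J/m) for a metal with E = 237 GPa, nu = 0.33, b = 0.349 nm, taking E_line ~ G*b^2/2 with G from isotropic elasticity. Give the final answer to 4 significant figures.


Step 1: G = E / (2*(1+nu))
G = 237 / (2*(1+0.33)) = 89.0977 GPa = 8.90977e+10 Pa
Step 2: E_line = G*b^2/2
b = 0.349 nm = 3.49e-10 m
E_line = 0.5 * 8.90977e+10 * (3.49e-10)^2 = 5.426e-09 J/m


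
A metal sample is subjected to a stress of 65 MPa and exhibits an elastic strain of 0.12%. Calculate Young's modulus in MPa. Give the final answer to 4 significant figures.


E = sigma / epsilon
epsilon = 0.12% = 1.2e-03
E = 65 / 1.2e-03
E = 54170 MPa


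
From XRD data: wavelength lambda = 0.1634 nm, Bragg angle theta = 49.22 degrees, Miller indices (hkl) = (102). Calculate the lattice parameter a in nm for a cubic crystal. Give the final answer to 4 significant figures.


d = lambda / (2*sin(theta))
d = 0.1634 / (2*sin(49.22 deg))
d = 0.107894 nm
a = d * sqrt(h^2+k^2+l^2) = 0.107894 * sqrt(5)
a = 0.2413 nm


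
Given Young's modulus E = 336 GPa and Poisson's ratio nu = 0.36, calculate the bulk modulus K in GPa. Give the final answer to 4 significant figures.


K = E / (3*(1-2*nu))
K = 336 / (3*(1-2*0.36))
K = 400 GPa


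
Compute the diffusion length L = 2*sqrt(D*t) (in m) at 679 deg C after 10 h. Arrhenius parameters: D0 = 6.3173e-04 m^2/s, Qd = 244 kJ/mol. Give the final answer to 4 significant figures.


Step 1: D = D0 * exp(-Qd/(R*T))
T = 952.15 K
D = 6.3173e-04 * exp(-244e3 / (8.314 * 952.15)) = 2.5959e-17 m^2/s
Step 2: L = 2*sqrt(D*t)
t = 10 h = 36000 s
L = 2*sqrt(2.5959e-17 * 36000) = 1.933e-06 m


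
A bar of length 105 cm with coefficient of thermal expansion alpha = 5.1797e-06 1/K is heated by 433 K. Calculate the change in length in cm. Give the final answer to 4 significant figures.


dL = L0 * alpha * dT
dL = 105 * 5.1797e-06 * 433
dL = 0.2355 cm


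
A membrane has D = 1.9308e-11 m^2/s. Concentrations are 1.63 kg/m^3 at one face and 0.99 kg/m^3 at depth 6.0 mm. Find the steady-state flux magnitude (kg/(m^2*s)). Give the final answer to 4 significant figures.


J = -D * (dC/dx) = D * (C1 - C2) / dx
J = 1.9308e-11 * (1.63 - 0.99) / 6e-03
J = 2.06e-09 kg/(m^2*s)


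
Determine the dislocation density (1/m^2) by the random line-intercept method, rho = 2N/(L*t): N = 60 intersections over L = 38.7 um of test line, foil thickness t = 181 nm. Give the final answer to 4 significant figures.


rho = 2N / (L * t)
L = 38.7 um = 3.87e-05 m, t = 181 nm = 1.81e-07 m
rho = 2 * 60 / (3.87e-05 * 1.81e-07)
rho = 1.713e+13 1/m^2


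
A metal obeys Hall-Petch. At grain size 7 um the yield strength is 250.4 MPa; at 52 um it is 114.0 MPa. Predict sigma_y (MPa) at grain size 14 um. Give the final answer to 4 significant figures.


sigma_y = sigma0 + k / sqrt(d)
1/sqrt(d1) = 1/sqrt(7e-06) = 377.964;  1/sqrt(d2) = 138.675
k = (sigma1 - sigma2) / (1/sqrt(d1) - 1/sqrt(d2)) = (250.4 - 114.0) / (377.964 - 138.675) = 0.570021 MPa*m^0.5
sigma0 = sigma1 - k/sqrt(d1) = 250.4 - 0.570021*377.964 = 34.9523 MPa
sigma_y(d3) = 34.9523 + 0.570021 / sqrt(1.4e-05) = 187.3 MPa


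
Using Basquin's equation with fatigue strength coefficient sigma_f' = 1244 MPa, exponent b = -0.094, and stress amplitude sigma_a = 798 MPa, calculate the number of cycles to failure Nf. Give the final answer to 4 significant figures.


sigma_a = sigma_f' * (2*Nf)^b
2*Nf = (sigma_a / sigma_f')^(1/b)
2*Nf = (798 / 1244)^(1/-0.094)
2*Nf = 112.525
Nf = 56.26 cycles


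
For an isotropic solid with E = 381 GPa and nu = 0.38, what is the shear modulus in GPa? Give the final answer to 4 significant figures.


G = E / (2*(1+nu))
G = 381 / (2*(1+0.38))
G = 138 GPa


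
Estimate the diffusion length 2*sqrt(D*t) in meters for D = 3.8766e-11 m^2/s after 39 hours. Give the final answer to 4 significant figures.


t = 39 hr = 140400 s
Diffusion length = 2*sqrt(D*t)
= 2*sqrt(3.8766e-11 * 140400)
= 4.666e-03 m


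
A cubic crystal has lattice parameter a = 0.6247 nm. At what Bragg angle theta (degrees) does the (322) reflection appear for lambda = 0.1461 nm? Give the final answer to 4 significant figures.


d = a / sqrt(h^2+k^2+l^2)
d = 0.6247 / sqrt(17) = 0.151512 nm
lambda = 2*d*sin(theta)  =>  sin(theta) = lambda / (2*d)
sin(theta) = 0.1461 / (2 * 0.151512) = 0.48214
theta = 28.83 deg


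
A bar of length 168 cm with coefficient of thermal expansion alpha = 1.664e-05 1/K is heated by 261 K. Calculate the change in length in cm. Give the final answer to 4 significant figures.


dL = L0 * alpha * dT
dL = 168 * 1.664e-05 * 261
dL = 0.7296 cm


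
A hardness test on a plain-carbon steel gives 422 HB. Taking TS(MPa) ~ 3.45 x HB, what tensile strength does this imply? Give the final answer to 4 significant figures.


TS (MPa) = 3.45 * HB
TS = 3.45 * 422
TS = 1456 MPa


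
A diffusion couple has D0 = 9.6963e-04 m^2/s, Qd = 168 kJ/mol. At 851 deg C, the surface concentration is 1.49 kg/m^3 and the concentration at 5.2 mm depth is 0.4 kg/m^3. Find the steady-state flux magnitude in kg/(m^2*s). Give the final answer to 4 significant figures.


Step 1: D = D0 * exp(-Qd/(R*T))
T = 851 + 273.15 = 1124.15 K
D = 9.6963e-04 * exp(-168e3 / (8.314 * 1124.15)) = 1.51375e-11 m^2/s
Step 2: J = D * (C1 - C2) / dx
J = 1.51375e-11 * (1.49 - 0.4) / 5.2e-03
J = 3.173e-09 kg/(m^2*s)


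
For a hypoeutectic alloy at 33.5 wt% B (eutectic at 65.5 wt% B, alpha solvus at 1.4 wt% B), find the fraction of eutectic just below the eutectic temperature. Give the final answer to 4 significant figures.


f_primary = (C_e - C0) / (C_e - C_alpha_max)
f_primary = (65.5 - 33.5) / (65.5 - 1.4)
f_primary = 0.49922
f_eutectic = 1 - 0.49922 = 0.5008


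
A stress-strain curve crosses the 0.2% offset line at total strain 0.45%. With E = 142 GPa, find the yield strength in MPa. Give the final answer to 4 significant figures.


Offset strain = 0.002
Elastic strain at yield = total_strain - offset = 4.5e-03 - 0.002 = 2.5e-03
sigma_y = E * elastic_strain = 142000 * 2.5e-03
sigma_y = 355 MPa


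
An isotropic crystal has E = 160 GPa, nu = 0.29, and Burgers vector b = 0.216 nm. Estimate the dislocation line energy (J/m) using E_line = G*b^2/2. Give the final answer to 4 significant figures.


Step 1: G = E / (2*(1+nu))
G = 160 / (2*(1+0.29)) = 62.0155 GPa = 6.20155e+10 Pa
Step 2: E_line = G*b^2/2
b = 0.216 nm = 2.16e-10 m
E_line = 0.5 * 6.20155e+10 * (2.16e-10)^2 = 1.447e-09 J/m


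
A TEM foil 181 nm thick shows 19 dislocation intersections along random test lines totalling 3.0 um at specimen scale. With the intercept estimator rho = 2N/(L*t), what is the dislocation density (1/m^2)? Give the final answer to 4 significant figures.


rho = 2N / (L * t)
L = 3.0 um = 3e-06 m, t = 181 nm = 1.81e-07 m
rho = 2 * 19 / (3e-06 * 1.81e-07)
rho = 6.998e+13 1/m^2


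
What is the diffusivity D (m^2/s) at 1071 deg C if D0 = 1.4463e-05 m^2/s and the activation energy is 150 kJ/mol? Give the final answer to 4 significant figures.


D = D0 * exp(-Qd / (R*T))
T = 1344.15 K
D = 1.4463e-05 * exp(-150e3 / (8.314 * 1344.15))
D = 2.143e-11 m^2/s


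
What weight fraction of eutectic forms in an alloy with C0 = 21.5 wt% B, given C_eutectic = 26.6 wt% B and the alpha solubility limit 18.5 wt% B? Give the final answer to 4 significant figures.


f_primary = (C_e - C0) / (C_e - C_alpha_max)
f_primary = (26.6 - 21.5) / (26.6 - 18.5)
f_primary = 0.62963
f_eutectic = 1 - 0.62963 = 0.3704


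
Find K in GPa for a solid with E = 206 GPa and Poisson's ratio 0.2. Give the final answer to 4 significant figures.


K = E / (3*(1-2*nu))
K = 206 / (3*(1-2*0.2))
K = 114.4 GPa


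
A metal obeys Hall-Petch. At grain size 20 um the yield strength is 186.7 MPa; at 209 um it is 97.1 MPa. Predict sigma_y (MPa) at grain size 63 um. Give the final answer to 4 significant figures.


sigma_y = sigma0 + k / sqrt(d)
1/sqrt(d1) = 1/sqrt(2e-05) = 223.607;  1/sqrt(d2) = 69.1714
k = (sigma1 - sigma2) / (1/sqrt(d1) - 1/sqrt(d2)) = (186.7 - 97.1) / (223.607 - 69.1714) = 0.580178 MPa*m^0.5
sigma0 = sigma1 - k/sqrt(d1) = 186.7 - 0.580178*223.607 = 56.9682 MPa
sigma_y(d3) = 56.9682 + 0.580178 / sqrt(6.3e-05) = 130.1 MPa


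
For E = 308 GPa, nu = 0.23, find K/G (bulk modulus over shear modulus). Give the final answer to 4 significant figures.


G = E / (2*(1+nu))
G = 308 / (2*(1+0.23)) = 125.203 GPa
K = E / (3*(1-2*nu))
K = 308 / (3*(1-2*0.23)) = 190.123 GPa
K/G = 190.123 / 125.203 = 1.519


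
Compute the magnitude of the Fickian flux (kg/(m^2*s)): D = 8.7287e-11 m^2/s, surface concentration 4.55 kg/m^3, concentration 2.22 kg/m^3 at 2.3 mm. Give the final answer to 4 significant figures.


J = -D * (dC/dx) = D * (C1 - C2) / dx
J = 8.7287e-11 * (4.55 - 2.22) / 2.3e-03
J = 8.843e-08 kg/(m^2*s)


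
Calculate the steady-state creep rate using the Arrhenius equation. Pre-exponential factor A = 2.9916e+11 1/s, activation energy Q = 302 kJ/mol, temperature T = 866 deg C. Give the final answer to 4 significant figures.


rate = A * exp(-Q / (R*T))
T = 866 + 273.15 = 1139.15 K
rate = 2.9916e+11 * exp(-302e3 / (8.314 * 1139.15))
rate = 4.241e-03 1/s


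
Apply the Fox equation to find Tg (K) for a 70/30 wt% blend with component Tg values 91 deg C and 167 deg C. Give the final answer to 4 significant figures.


1/Tg = w1/Tg1 + w2/Tg2 (in Kelvin)
Tg1 = 364.15 K, Tg2 = 440.15 K
1/Tg = 0.7/364.15 + 0.3/440.15
Tg = 384 K


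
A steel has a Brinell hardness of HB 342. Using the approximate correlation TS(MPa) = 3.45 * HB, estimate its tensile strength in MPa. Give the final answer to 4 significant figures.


TS (MPa) = 3.45 * HB
TS = 3.45 * 342
TS = 1180 MPa


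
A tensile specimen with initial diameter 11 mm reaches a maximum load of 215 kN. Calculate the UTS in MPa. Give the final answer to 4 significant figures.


A0 = pi*(d/2)^2 = pi*(11/2)^2 = 95.0332 mm^2
UTS = F_max / A0 = 215*1000 / 95.0332
UTS = 2262 MPa


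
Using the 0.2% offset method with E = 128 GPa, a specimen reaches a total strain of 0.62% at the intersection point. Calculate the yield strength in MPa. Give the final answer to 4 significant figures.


Offset strain = 0.002
Elastic strain at yield = total_strain - offset = 6.2e-03 - 0.002 = 4.2e-03
sigma_y = E * elastic_strain = 128000 * 4.2e-03
sigma_y = 537.6 MPa


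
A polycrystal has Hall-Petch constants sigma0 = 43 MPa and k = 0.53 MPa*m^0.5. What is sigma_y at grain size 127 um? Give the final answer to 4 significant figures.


sigma_y = sigma0 + k / sqrt(d)
d = 127 um = 1.27e-04 m
sigma_y = 43 + 0.53 / sqrt(1.27e-04)
sigma_y = 90.03 MPa


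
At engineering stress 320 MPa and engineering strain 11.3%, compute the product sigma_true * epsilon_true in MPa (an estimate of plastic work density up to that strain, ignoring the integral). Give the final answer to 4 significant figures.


sigma_true = sigma_eng * (1 + epsilon_eng)
sigma_true = 320 * (1 + 0.113) = 356.16 MPa
epsilon_true = ln(1 + epsilon_eng)
epsilon_true = ln(1 + 0.113) = 0.107059
sigma_true * epsilon_true = 356.16 * 0.107059 = 38.13 MPa


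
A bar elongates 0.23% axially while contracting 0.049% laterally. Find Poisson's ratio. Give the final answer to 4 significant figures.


nu = -epsilon_lat / epsilon_axial
Lateral strain is contraction (negative), so using magnitudes:
nu = 0.049 / 0.23
nu = 0.213


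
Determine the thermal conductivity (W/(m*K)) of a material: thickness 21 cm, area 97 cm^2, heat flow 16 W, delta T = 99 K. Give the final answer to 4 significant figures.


k = Q*L / (A*dT)
L = 0.21 m, A = 9.7e-03 m^2
k = 16 * 0.21 / (9.7e-03 * 99)
k = 3.499 W/(m*K)


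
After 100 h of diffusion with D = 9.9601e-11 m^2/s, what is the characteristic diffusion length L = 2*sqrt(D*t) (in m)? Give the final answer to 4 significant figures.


t = 100 hr = 360000 s
Diffusion length = 2*sqrt(D*t)
= 2*sqrt(9.9601e-11 * 360000)
= 0.01198 m


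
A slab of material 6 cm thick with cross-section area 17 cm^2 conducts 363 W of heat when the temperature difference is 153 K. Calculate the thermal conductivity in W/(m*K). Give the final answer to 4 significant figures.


k = Q*L / (A*dT)
L = 0.06 m, A = 1.7e-03 m^2
k = 363 * 0.06 / (1.7e-03 * 153)
k = 83.74 W/(m*K)


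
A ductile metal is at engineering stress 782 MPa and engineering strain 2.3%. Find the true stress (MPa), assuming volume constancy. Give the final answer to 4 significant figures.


sigma_true = sigma_eng * (1 + epsilon_eng)
sigma_true = 782 * (1 + 0.023)
sigma_true = 800 MPa


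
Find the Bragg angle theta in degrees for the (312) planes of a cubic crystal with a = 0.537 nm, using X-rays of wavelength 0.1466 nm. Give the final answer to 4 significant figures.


d = a / sqrt(h^2+k^2+l^2)
d = 0.537 / sqrt(14) = 0.143519 nm
lambda = 2*d*sin(theta)  =>  sin(theta) = lambda / (2*d)
sin(theta) = 0.1466 / (2 * 0.143519) = 0.510733
theta = 30.71 deg


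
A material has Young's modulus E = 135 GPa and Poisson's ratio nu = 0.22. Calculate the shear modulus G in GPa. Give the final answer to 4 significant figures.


G = E / (2*(1+nu))
G = 135 / (2*(1+0.22))
G = 55.33 GPa


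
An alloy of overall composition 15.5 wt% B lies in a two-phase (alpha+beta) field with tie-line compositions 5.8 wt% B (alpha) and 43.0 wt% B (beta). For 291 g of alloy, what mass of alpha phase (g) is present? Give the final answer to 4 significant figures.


f_alpha = (C_beta - C0) / (C_beta - C_alpha)
f_alpha = (43.0 - 15.5) / (43.0 - 5.8) = 0.739247
m_alpha = f_alpha * m_total = 0.739247 * 291 = 215.1 g


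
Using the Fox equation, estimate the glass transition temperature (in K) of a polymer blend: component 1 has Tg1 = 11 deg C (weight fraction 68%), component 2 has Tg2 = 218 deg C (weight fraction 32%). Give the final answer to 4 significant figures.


1/Tg = w1/Tg1 + w2/Tg2 (in Kelvin)
Tg1 = 284.15 K, Tg2 = 491.15 K
1/Tg = 0.68/284.15 + 0.32/491.15
Tg = 328.4 K


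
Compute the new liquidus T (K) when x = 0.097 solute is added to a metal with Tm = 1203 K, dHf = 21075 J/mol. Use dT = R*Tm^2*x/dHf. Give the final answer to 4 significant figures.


dT = R*Tm^2*x / dHf
dT = 8.314 * 1203^2 * 0.097 / 21075
dT = 55.379 K
T_new = 1203 - 55.379 = 1148 K


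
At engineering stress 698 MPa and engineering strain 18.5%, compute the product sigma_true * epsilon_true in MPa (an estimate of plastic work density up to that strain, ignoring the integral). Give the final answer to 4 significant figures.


sigma_true = sigma_eng * (1 + epsilon_eng)
sigma_true = 698 * (1 + 0.185) = 827.13 MPa
epsilon_true = ln(1 + epsilon_eng)
epsilon_true = ln(1 + 0.185) = 0.169743
sigma_true * epsilon_true = 827.13 * 0.169743 = 140.4 MPa


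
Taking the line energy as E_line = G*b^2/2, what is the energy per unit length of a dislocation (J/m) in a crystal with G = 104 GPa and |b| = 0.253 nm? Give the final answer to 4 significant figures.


E = G*b^2/2
b = 0.253 nm = 2.53e-10 m
G = 104 GPa = 1.04e+11 Pa
E = 0.5 * 1.04e+11 * (2.53e-10)^2
E = 3.328e-09 J/m


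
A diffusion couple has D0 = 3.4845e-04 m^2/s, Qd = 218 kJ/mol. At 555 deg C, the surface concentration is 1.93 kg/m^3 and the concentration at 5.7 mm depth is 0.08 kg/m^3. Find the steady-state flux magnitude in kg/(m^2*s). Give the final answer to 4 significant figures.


Step 1: D = D0 * exp(-Qd/(R*T))
T = 555 + 273.15 = 828.15 K
D = 3.4845e-04 * exp(-218e3 / (8.314 * 828.15)) = 6.1878e-18 m^2/s
Step 2: J = D * (C1 - C2) / dx
J = 6.1878e-18 * (1.93 - 0.08) / 5.7e-03
J = 2.008e-15 kg/(m^2*s)


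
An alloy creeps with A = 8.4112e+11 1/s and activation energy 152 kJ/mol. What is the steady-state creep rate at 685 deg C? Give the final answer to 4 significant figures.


rate = A * exp(-Q / (R*T))
T = 685 + 273.15 = 958.15 K
rate = 8.4112e+11 * exp(-152e3 / (8.314 * 958.15))
rate = 4346 1/s


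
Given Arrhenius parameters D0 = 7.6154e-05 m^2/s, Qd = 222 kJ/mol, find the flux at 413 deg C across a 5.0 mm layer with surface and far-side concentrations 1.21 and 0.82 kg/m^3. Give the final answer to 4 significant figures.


Step 1: D = D0 * exp(-Qd/(R*T))
T = 413 + 273.15 = 686.15 K
D = 7.6154e-05 * exp(-222e3 / (8.314 * 686.15)) = 9.56877e-22 m^2/s
Step 2: J = D * (C1 - C2) / dx
J = 9.56877e-22 * (1.21 - 0.82) / 5e-03
J = 7.464e-20 kg/(m^2*s)


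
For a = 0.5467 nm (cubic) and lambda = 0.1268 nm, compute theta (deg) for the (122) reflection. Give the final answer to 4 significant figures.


d = a / sqrt(h^2+k^2+l^2)
d = 0.5467 / sqrt(9) = 0.182233 nm
lambda = 2*d*sin(theta)  =>  sin(theta) = lambda / (2*d)
sin(theta) = 0.1268 / (2 * 0.182233) = 0.347906
theta = 20.36 deg


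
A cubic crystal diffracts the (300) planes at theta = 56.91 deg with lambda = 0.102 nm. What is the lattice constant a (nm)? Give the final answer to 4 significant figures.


d = lambda / (2*sin(theta))
d = 0.102 / (2*sin(56.91 deg))
d = 0.0608727 nm
a = d * sqrt(h^2+k^2+l^2) = 0.0608727 * sqrt(9)
a = 0.1826 nm


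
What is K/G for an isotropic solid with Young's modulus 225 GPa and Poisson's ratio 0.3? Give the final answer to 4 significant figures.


G = E / (2*(1+nu))
G = 225 / (2*(1+0.3)) = 86.5385 GPa
K = E / (3*(1-2*nu))
K = 225 / (3*(1-2*0.3)) = 187.5 GPa
K/G = 187.5 / 86.5385 = 2.167


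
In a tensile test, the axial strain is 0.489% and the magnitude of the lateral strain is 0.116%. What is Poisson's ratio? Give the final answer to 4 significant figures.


nu = -epsilon_lat / epsilon_axial
Lateral strain is contraction (negative), so using magnitudes:
nu = 0.116 / 0.489
nu = 0.2372


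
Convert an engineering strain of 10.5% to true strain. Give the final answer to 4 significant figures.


epsilon_true = ln(1 + epsilon_eng)
epsilon_true = ln(1 + 0.105)
epsilon_true = 0.09985


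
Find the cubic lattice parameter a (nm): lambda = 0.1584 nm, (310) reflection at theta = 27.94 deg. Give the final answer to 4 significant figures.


d = lambda / (2*sin(theta))
d = 0.1584 / (2*sin(27.94 deg))
d = 0.169033 nm
a = d * sqrt(h^2+k^2+l^2) = 0.169033 * sqrt(10)
a = 0.5345 nm


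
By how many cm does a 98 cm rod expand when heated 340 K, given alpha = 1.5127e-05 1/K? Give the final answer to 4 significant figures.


dL = L0 * alpha * dT
dL = 98 * 1.5127e-05 * 340
dL = 0.504 cm


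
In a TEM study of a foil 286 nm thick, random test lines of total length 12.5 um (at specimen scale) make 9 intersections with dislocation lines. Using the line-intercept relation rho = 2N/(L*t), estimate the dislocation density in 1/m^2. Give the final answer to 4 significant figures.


rho = 2N / (L * t)
L = 12.5 um = 1.25e-05 m, t = 286 nm = 2.86e-07 m
rho = 2 * 9 / (1.25e-05 * 2.86e-07)
rho = 5.035e+12 1/m^2


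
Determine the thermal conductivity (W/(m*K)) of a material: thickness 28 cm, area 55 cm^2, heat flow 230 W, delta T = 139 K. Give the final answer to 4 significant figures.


k = Q*L / (A*dT)
L = 0.28 m, A = 5.5e-03 m^2
k = 230 * 0.28 / (5.5e-03 * 139)
k = 84.24 W/(m*K)


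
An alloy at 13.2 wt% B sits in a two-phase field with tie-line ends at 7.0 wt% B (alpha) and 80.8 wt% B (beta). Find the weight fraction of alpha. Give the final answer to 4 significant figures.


f_alpha = (C_beta - C0) / (C_beta - C_alpha)
f_alpha = (80.8 - 13.2) / (80.8 - 7.0)
f_alpha = 0.916


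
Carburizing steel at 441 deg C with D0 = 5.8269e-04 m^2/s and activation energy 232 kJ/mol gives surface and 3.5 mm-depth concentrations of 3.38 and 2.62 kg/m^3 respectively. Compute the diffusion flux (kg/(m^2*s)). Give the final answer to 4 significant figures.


Step 1: D = D0 * exp(-Qd/(R*T))
T = 441 + 273.15 = 714.15 K
D = 5.8269e-04 * exp(-232e3 / (8.314 * 714.15)) = 6.2487e-21 m^2/s
Step 2: J = D * (C1 - C2) / dx
J = 6.2487e-21 * (3.38 - 2.62) / 3.5e-03
J = 1.357e-18 kg/(m^2*s)


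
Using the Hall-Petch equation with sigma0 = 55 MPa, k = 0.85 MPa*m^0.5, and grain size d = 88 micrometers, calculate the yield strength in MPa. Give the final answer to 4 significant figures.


sigma_y = sigma0 + k / sqrt(d)
d = 88 um = 8.8e-05 m
sigma_y = 55 + 0.85 / sqrt(8.8e-05)
sigma_y = 145.6 MPa


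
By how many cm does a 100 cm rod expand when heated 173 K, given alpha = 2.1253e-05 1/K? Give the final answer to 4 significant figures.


dL = L0 * alpha * dT
dL = 100 * 2.1253e-05 * 173
dL = 0.3677 cm


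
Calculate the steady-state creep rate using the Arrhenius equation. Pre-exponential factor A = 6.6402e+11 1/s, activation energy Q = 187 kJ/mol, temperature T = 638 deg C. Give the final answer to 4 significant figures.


rate = A * exp(-Q / (R*T))
T = 638 + 273.15 = 911.15 K
rate = 6.6402e+11 * exp(-187e3 / (8.314 * 911.15))
rate = 12.63 1/s


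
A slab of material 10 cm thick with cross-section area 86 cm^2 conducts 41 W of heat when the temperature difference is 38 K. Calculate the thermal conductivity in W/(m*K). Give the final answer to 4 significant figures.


k = Q*L / (A*dT)
L = 0.1 m, A = 8.6e-03 m^2
k = 41 * 0.1 / (8.6e-03 * 38)
k = 12.55 W/(m*K)


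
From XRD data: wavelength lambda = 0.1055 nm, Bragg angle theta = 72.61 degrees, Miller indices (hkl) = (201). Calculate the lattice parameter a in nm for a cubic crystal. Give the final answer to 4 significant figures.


d = lambda / (2*sin(theta))
d = 0.1055 / (2*sin(72.61 deg))
d = 0.0552766 nm
a = d * sqrt(h^2+k^2+l^2) = 0.0552766 * sqrt(5)
a = 0.1236 nm


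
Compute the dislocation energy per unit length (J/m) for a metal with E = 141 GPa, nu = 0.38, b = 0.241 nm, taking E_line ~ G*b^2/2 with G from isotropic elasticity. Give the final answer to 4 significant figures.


Step 1: G = E / (2*(1+nu))
G = 141 / (2*(1+0.38)) = 51.087 GPa = 5.1087e+10 Pa
Step 2: E_line = G*b^2/2
b = 0.241 nm = 2.41e-10 m
E_line = 0.5 * 5.1087e+10 * (2.41e-10)^2 = 1.484e-09 J/m


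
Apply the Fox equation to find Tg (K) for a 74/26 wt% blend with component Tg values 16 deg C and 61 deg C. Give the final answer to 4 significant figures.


1/Tg = w1/Tg1 + w2/Tg2 (in Kelvin)
Tg1 = 289.15 K, Tg2 = 334.15 K
1/Tg = 0.74/289.15 + 0.26/334.15
Tg = 299.6 K


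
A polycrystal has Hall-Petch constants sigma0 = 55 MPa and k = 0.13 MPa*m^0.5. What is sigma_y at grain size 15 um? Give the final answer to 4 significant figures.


sigma_y = sigma0 + k / sqrt(d)
d = 15 um = 1.5e-05 m
sigma_y = 55 + 0.13 / sqrt(1.5e-05)
sigma_y = 88.57 MPa


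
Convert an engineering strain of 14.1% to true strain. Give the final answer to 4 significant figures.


epsilon_true = ln(1 + epsilon_eng)
epsilon_true = ln(1 + 0.141)
epsilon_true = 0.1319


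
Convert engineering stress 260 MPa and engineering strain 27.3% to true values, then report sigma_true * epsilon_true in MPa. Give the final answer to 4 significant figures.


sigma_true = sigma_eng * (1 + epsilon_eng)
sigma_true = 260 * (1 + 0.273) = 330.98 MPa
epsilon_true = ln(1 + epsilon_eng)
epsilon_true = ln(1 + 0.273) = 0.241376
sigma_true * epsilon_true = 330.98 * 0.241376 = 79.89 MPa


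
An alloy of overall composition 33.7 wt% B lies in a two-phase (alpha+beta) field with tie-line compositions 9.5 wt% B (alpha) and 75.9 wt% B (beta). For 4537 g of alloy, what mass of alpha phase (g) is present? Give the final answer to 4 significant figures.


f_alpha = (C_beta - C0) / (C_beta - C_alpha)
f_alpha = (75.9 - 33.7) / (75.9 - 9.5) = 0.635542
m_alpha = f_alpha * m_total = 0.635542 * 4537 = 2883 g


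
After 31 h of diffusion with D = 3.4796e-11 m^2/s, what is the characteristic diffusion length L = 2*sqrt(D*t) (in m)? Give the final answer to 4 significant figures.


t = 31 hr = 111600 s
Diffusion length = 2*sqrt(D*t)
= 2*sqrt(3.4796e-11 * 111600)
= 3.941e-03 m


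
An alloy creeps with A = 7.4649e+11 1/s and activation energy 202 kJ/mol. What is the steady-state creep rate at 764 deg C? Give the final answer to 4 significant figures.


rate = A * exp(-Q / (R*T))
T = 764 + 273.15 = 1037.15 K
rate = 7.4649e+11 * exp(-202e3 / (8.314 * 1037.15))
rate = 50.03 1/s


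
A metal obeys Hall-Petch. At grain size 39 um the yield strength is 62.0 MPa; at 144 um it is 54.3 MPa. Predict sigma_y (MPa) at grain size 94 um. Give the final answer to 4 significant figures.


sigma_y = sigma0 + k / sqrt(d)
1/sqrt(d1) = 1/sqrt(3.9e-05) = 160.128;  1/sqrt(d2) = 83.3333
k = (sigma1 - sigma2) / (1/sqrt(d1) - 1/sqrt(d2)) = (62.0 - 54.3) / (160.128 - 83.3333) = 0.100267 MPa*m^0.5
sigma0 = sigma1 - k/sqrt(d1) = 62.0 - 0.100267*160.128 = 45.9444 MPa
sigma_y(d3) = 45.9444 + 0.100267 / sqrt(9.4e-05) = 56.29 MPa


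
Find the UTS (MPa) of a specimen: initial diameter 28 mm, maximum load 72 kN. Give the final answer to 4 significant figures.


A0 = pi*(d/2)^2 = pi*(28/2)^2 = 615.752 mm^2
UTS = F_max / A0 = 72*1000 / 615.752
UTS = 116.9 MPa


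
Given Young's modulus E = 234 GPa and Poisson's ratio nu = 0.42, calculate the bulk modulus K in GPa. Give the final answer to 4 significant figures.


K = E / (3*(1-2*nu))
K = 234 / (3*(1-2*0.42))
K = 487.5 GPa


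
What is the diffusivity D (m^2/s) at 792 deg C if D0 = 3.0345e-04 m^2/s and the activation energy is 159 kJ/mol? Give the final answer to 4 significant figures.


D = D0 * exp(-Qd / (R*T))
T = 1065.15 K
D = 3.0345e-04 * exp(-159e3 / (8.314 * 1065.15))
D = 4.836e-12 m^2/s


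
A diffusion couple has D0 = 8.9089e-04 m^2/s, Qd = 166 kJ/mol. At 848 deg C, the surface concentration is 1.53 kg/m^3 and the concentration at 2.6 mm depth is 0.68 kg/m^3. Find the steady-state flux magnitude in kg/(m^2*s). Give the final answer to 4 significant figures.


Step 1: D = D0 * exp(-Qd/(R*T))
T = 848 + 273.15 = 1121.15 K
D = 8.9089e-04 * exp(-166e3 / (8.314 * 1121.15)) = 1.64273e-11 m^2/s
Step 2: J = D * (C1 - C2) / dx
J = 1.64273e-11 * (1.53 - 0.68) / 2.6e-03
J = 5.37e-09 kg/(m^2*s)


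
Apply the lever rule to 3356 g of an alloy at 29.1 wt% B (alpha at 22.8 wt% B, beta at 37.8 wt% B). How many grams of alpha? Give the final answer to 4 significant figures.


f_alpha = (C_beta - C0) / (C_beta - C_alpha)
f_alpha = (37.8 - 29.1) / (37.8 - 22.8) = 0.58
m_alpha = f_alpha * m_total = 0.58 * 3356 = 1946 g


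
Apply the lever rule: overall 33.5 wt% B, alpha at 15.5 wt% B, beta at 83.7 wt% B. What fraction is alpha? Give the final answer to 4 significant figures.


f_alpha = (C_beta - C0) / (C_beta - C_alpha)
f_alpha = (83.7 - 33.5) / (83.7 - 15.5)
f_alpha = 0.7361


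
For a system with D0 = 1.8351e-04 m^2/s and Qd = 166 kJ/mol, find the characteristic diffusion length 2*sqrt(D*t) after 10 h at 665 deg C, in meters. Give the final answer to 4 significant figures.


Step 1: D = D0 * exp(-Qd/(R*T))
T = 938.15 K
D = 1.8351e-04 * exp(-166e3 / (8.314 * 938.15)) = 1.04887e-13 m^2/s
Step 2: L = 2*sqrt(D*t)
t = 10 h = 36000 s
L = 2*sqrt(1.04887e-13 * 36000) = 1.229e-04 m


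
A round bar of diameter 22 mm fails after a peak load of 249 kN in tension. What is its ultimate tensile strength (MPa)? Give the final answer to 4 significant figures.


A0 = pi*(d/2)^2 = pi*(22/2)^2 = 380.133 mm^2
UTS = F_max / A0 = 249*1000 / 380.133
UTS = 655 MPa


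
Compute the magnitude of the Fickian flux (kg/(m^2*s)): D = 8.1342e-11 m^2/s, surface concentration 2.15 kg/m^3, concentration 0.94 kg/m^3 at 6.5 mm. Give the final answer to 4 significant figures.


J = -D * (dC/dx) = D * (C1 - C2) / dx
J = 8.1342e-11 * (2.15 - 0.94) / 6.5e-03
J = 1.514e-08 kg/(m^2*s)


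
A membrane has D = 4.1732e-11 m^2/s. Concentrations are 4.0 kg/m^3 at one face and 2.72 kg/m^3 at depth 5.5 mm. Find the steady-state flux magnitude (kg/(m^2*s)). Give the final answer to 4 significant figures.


J = -D * (dC/dx) = D * (C1 - C2) / dx
J = 4.1732e-11 * (4.0 - 2.72) / 5.5e-03
J = 9.712e-09 kg/(m^2*s)


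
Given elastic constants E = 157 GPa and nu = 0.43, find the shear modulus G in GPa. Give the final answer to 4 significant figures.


G = E / (2*(1+nu))
G = 157 / (2*(1+0.43))
G = 54.9 GPa


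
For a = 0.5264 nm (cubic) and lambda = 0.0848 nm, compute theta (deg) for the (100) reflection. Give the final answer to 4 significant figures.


d = a / sqrt(h^2+k^2+l^2)
d = 0.5264 / sqrt(1) = 0.5264 nm
lambda = 2*d*sin(theta)  =>  sin(theta) = lambda / (2*d)
sin(theta) = 0.0848 / (2 * 0.5264) = 0.0805471
theta = 4.62 deg


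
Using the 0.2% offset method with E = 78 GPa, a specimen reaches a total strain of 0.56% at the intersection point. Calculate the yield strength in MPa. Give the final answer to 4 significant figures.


Offset strain = 0.002
Elastic strain at yield = total_strain - offset = 5.6e-03 - 0.002 = 3.6e-03
sigma_y = E * elastic_strain = 78000 * 3.6e-03
sigma_y = 280.8 MPa


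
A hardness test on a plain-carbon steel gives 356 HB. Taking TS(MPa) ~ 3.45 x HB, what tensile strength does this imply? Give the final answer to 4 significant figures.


TS (MPa) = 3.45 * HB
TS = 3.45 * 356
TS = 1228 MPa


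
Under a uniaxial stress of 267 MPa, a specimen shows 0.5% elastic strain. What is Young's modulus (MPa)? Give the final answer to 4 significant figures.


E = sigma / epsilon
epsilon = 0.5% = 5e-03
E = 267 / 5e-03
E = 53400 MPa


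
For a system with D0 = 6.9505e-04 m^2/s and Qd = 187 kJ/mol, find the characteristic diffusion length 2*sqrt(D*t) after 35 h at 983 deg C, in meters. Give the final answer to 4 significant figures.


Step 1: D = D0 * exp(-Qd/(R*T))
T = 1256.15 K
D = 6.9505e-04 * exp(-187e3 / (8.314 * 1256.15)) = 1.1633e-11 m^2/s
Step 2: L = 2*sqrt(D*t)
t = 35 h = 126000 s
L = 2*sqrt(1.1633e-11 * 126000) = 2.421e-03 m


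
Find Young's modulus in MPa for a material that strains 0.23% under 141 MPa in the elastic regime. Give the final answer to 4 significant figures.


E = sigma / epsilon
epsilon = 0.23% = 2.3e-03
E = 141 / 2.3e-03
E = 61300 MPa


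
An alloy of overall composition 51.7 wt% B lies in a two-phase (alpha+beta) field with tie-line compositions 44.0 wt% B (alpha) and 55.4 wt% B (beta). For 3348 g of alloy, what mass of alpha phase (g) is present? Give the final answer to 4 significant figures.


f_alpha = (C_beta - C0) / (C_beta - C_alpha)
f_alpha = (55.4 - 51.7) / (55.4 - 44.0) = 0.324561
m_alpha = f_alpha * m_total = 0.324561 * 3348 = 1087 g


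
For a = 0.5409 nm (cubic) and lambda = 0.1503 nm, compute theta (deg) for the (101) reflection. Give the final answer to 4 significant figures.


d = a / sqrt(h^2+k^2+l^2)
d = 0.5409 / sqrt(2) = 0.382474 nm
lambda = 2*d*sin(theta)  =>  sin(theta) = lambda / (2*d)
sin(theta) = 0.1503 / (2 * 0.382474) = 0.196484
theta = 11.33 deg


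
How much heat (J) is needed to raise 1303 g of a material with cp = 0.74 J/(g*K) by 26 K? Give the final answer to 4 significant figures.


Q = m * cp * dT
Q = 1303 * 0.74 * 26
Q = 25070 J


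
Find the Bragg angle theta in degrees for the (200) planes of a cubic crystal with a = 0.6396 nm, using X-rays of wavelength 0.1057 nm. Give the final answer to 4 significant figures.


d = a / sqrt(h^2+k^2+l^2)
d = 0.6396 / sqrt(4) = 0.3198 nm
lambda = 2*d*sin(theta)  =>  sin(theta) = lambda / (2*d)
sin(theta) = 0.1057 / (2 * 0.3198) = 0.16526
theta = 9.512 deg


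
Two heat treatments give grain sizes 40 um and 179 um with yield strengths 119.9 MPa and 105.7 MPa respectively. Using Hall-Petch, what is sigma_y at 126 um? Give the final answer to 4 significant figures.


sigma_y = sigma0 + k / sqrt(d)
1/sqrt(d1) = 1/sqrt(4e-05) = 158.114;  1/sqrt(d2) = 74.7435
k = (sigma1 - sigma2) / (1/sqrt(d1) - 1/sqrt(d2)) = (119.9 - 105.7) / (158.114 - 74.7435) = 0.170324 MPa*m^0.5
sigma0 = sigma1 - k/sqrt(d1) = 119.9 - 0.170324*158.114 = 92.9694 MPa
sigma_y(d3) = 92.9694 + 0.170324 / sqrt(1.26e-04) = 108.1 MPa


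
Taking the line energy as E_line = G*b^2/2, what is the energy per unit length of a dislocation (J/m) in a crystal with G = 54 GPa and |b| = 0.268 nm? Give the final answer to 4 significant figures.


E = G*b^2/2
b = 0.268 nm = 2.68e-10 m
G = 54 GPa = 5.4e+10 Pa
E = 0.5 * 5.4e+10 * (2.68e-10)^2
E = 1.939e-09 J/m


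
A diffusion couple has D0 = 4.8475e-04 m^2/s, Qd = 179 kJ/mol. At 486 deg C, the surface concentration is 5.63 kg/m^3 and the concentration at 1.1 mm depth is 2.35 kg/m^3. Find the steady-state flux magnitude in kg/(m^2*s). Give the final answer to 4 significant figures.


Step 1: D = D0 * exp(-Qd/(R*T))
T = 486 + 273.15 = 759.15 K
D = 4.8475e-04 * exp(-179e3 / (8.314 * 759.15)) = 2.33704e-16 m^2/s
Step 2: J = D * (C1 - C2) / dx
J = 2.33704e-16 * (5.63 - 2.35) / 1.1e-03
J = 6.969e-13 kg/(m^2*s)


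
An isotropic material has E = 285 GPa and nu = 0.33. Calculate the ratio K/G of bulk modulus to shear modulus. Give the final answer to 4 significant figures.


G = E / (2*(1+nu))
G = 285 / (2*(1+0.33)) = 107.143 GPa
K = E / (3*(1-2*nu))
K = 285 / (3*(1-2*0.33)) = 279.412 GPa
K/G = 279.412 / 107.143 = 2.608


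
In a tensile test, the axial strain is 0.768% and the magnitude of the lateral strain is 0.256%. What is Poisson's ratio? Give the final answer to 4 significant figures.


nu = -epsilon_lat / epsilon_axial
Lateral strain is contraction (negative), so using magnitudes:
nu = 0.256 / 0.768
nu = 0.3333


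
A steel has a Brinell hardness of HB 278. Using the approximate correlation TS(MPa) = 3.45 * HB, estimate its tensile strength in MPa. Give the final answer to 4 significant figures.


TS (MPa) = 3.45 * HB
TS = 3.45 * 278
TS = 959.1 MPa
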